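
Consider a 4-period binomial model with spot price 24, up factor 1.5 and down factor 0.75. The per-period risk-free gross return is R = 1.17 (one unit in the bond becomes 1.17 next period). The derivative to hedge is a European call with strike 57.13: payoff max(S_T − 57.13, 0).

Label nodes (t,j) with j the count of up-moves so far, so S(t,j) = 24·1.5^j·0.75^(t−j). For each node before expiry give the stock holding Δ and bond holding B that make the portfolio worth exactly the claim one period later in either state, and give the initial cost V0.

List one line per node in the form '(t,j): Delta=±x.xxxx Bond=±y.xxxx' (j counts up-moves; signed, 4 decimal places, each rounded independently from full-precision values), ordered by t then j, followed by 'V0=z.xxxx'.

The replicating-portfolio and risk-neutral prices coincide; use p* = (1.17−0.75)/(1.5−0.75) = 0.5600 for the latter.
Payoff layer (t=4): V(4,0)=0.0000, V(4,1)=0.0000, V(4,2)=0.0000, V(4,3)=3.6200, V(4,4)=64.3700
(3,0): S=10.1250. Δ = (V_up−V_dn)/(S_up−S_dn) = (0.0000−0.0000)/(15.1875−7.5938) = 0.0000. V = [p*·0.0000 + (1−p*)·0.0000]/1.17 = 0.0000. B = V − Δ·S = 0.0000.
(3,1): S=20.2500. Δ = (V_up−V_dn)/(S_up−S_dn) = (0.0000−0.0000)/(30.3750−15.1875) = 0.0000. V = [p*·0.0000 + (1−p*)·0.0000]/1.17 = 0.0000. B = V − Δ·S = 0.0000.
(3,2): S=40.5000. Δ = (V_up−V_dn)/(S_up−S_dn) = (3.6200−0.0000)/(60.7500−30.3750) = 0.1192. V = [p*·3.6200 + (1−p*)·0.0000]/1.17 = 1.7326. B = V − Δ·S = -3.0940.
(3,3): S=81.0000. Δ = (V_up−V_dn)/(S_up−S_dn) = (64.3700−3.6200)/(121.5000−60.7500) = 1.0000. V = [p*·64.3700 + (1−p*)·3.6200]/1.17 = 32.1709. B = V − Δ·S = -48.8291.
(2,0): S=13.5000. Δ = (V_up−V_dn)/(S_up−S_dn) = (0.0000−0.0000)/(20.2500−10.1250) = 0.0000. V = [p*·0.0000 + (1−p*)·0.0000]/1.17 = 0.0000. B = V − Δ·S = 0.0000.
(2,1): S=27.0000. Δ = (V_up−V_dn)/(S_up−S_dn) = (1.7326−0.0000)/(40.5000−20.2500) = 0.0856. V = [p*·1.7326 + (1−p*)·0.0000]/1.17 = 0.8293. B = V − Δ·S = -1.4809.
(2,2): S=54.0000. Δ = (V_up−V_dn)/(S_up−S_dn) = (32.1709−1.7326)/(81.0000−40.5000) = 0.7516. V = [p*·32.1709 + (1−p*)·1.7326]/1.17 = 16.0497. B = V − Δ·S = -24.5347.
(1,0): S=18.0000. Δ = (V_up−V_dn)/(S_up−S_dn) = (0.8293−0.0000)/(27.0000−13.5000) = 0.0614. V = [p*·0.8293 + (1−p*)·0.0000]/1.17 = 0.3969. B = V − Δ·S = -0.7088.
(1,1): S=36.0000. Δ = (V_up−V_dn)/(S_up−S_dn) = (16.0497−0.8293)/(54.0000−27.0000) = 0.5637. V = [p*·16.0497 + (1−p*)·0.8293]/1.17 = 7.9938. B = V − Δ·S = -12.3000.
(0,0): S=24.0000. Δ = (V_up−V_dn)/(S_up−S_dn) = (7.9938−0.3969)/(36.0000−18.0000) = 0.4220. V = [p*·7.9938 + (1−p*)·0.3969]/1.17 = 3.9753. B = V − Δ·S = -6.1538.
Check: Δ(0,0)·S0 + B(0,0) = 3.9753 = V0.

(0,0): Delta=0.4220 Bond=-6.1538
(1,0): Delta=0.0614 Bond=-0.7088
(1,1): Delta=0.5637 Bond=-12.3000
(2,0): Delta=0.0000 Bond=0.0000
(2,1): Delta=0.0856 Bond=-1.4809
(2,2): Delta=0.7516 Bond=-24.5347
(3,0): Delta=0.0000 Bond=0.0000
(3,1): Delta=0.0000 Bond=0.0000
(3,2): Delta=0.1192 Bond=-3.0940
(3,3): Delta=1.0000 Bond=-48.8291
V0=3.9753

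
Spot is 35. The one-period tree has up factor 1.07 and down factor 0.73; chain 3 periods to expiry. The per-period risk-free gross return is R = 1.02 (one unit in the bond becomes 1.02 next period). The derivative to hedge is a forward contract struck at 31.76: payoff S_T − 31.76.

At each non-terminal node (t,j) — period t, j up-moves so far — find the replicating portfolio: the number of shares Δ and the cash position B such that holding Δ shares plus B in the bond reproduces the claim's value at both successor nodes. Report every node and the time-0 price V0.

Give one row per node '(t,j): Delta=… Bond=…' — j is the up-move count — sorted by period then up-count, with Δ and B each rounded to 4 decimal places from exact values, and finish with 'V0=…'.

Risk-neutral probability p* = (R−d)/(u−d) = (1.02−0.73)/(1.07−0.73) = 0.8529.
At expiry t=3: V(3,0)=-18.1444, V(3,1)=-11.8029, V(3,2)=-2.5078, V(3,3)=11.1165
(2,0): S=18.6515. Δ = (V_up−V_dn)/(S_up−S_dn) = (-11.8029−-18.1444)/(19.9571−13.6156) = 1.0000. V = [p*·-11.8029 + (1−p*)·-18.1444]/1.02 = -12.4858. B = V − Δ·S = -31.1373.
(2,1): S=27.3385. Δ = (V_up−V_dn)/(S_up−S_dn) = (-2.5078−-11.8029)/(29.2522−19.9571) = 1.0000. V = [p*·-2.5078 + (1−p*)·-11.8029]/1.02 = -3.7988. B = V − Δ·S = -31.1373.
(2,2): S=40.0715. Δ = (V_up−V_dn)/(S_up−S_dn) = (11.1165−-2.5078)/(42.8765−29.2522) = 1.0000. V = [p*·11.1165 + (1−p*)·-2.5078]/1.02 = 8.9342. B = V − Δ·S = -31.1373.
(1,0): S=25.5500. Δ = (V_up−V_dn)/(S_up−S_dn) = (-3.7988−-12.4858)/(27.3385−18.6515) = 1.0000. V = [p*·-3.7988 + (1−p*)·-12.4858]/1.02 = -4.9767. B = V − Δ·S = -30.5267.
(1,1): S=37.4500. Δ = (V_up−V_dn)/(S_up−S_dn) = (8.9342−-3.7988)/(40.0715−27.3385) = 1.0000. V = [p*·8.9342 + (1−p*)·-3.7988]/1.02 = 6.9233. B = V − Δ·S = -30.5267.
(0,0): S=35.0000. Δ = (V_up−V_dn)/(S_up−S_dn) = (6.9233−-4.9767)/(37.4500−25.5500) = 1.0000. V = [p*·6.9233 + (1−p*)·-4.9767]/1.02 = 5.0718. B = V − Δ·S = -29.9282.
The time-0 hedge costs 5.0718, which is the no-arbitrage price.

(0,0): Delta=1.0000 Bond=-29.9282
(1,0): Delta=1.0000 Bond=-30.5267
(1,1): Delta=1.0000 Bond=-30.5267
(2,0): Delta=1.0000 Bond=-31.1373
(2,1): Delta=1.0000 Bond=-31.1373
(2,2): Delta=1.0000 Bond=-31.1373
V0=5.0718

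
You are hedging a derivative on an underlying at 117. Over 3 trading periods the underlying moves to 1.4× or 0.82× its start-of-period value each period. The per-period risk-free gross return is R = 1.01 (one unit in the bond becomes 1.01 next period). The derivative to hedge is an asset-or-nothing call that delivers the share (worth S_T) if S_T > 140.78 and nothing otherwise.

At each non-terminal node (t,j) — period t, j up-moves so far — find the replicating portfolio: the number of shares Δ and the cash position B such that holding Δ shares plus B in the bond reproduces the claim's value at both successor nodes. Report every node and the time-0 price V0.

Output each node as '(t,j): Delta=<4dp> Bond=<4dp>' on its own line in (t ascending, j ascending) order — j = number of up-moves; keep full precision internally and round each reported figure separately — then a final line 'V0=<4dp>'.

The replicating-portfolio and risk-neutral prices coincide; use p* = (1.01−0.82)/(1.4−0.82) = 0.3276 for the latter.
Terminal payoffs: V(3,0)=0.0000, V(3,1)=0.0000, V(3,2)=188.0424, V(3,3)=321.0480
(2,0): S=78.6708. Δ = (V_up−V_dn)/(S_up−S_dn) = (0.0000−0.0000)/(110.1391−64.5101) = 0.0000. V = [p*·0.0000 + (1−p*)·0.0000]/1.01 = 0.0000. B = V − Δ·S = 0.0000.
(2,1): S=134.3160. Δ = (V_up−V_dn)/(S_up−S_dn) = (188.0424−0.0000)/(188.0424−110.1391) = 2.4138. V = [p*·188.0424 + (1−p*)·0.0000]/1.01 = 60.9902. B = V − Δ·S = -263.2208.
(2,2): S=229.3200. Δ = (V_up−V_dn)/(S_up−S_dn) = (321.0480−188.0424)/(321.0480−188.0424) = 1.0000. V = [p*·321.0480 + (1−p*)·188.0424]/1.01 = 229.3200. B = V − Δ·S = 0.0000.
(1,0): S=95.9400. Δ = (V_up−V_dn)/(S_up−S_dn) = (60.9902−0.0000)/(134.3160−78.6708) = 1.0961. V = [p*·60.9902 + (1−p*)·0.0000]/1.01 = 19.7817. B = V − Δ·S = -85.3738.
(1,1): S=163.8000. Δ = (V_up−V_dn)/(S_up−S_dn) = (229.3200−60.9902)/(229.3200−134.3160) = 1.7718. V = [p*·229.3200 + (1−p*)·60.9902]/1.01 = 114.9829. B = V − Δ·S = -175.2409.
(0,0): S=117.0000. Δ = (V_up−V_dn)/(S_up−S_dn) = (114.9829−19.7817)/(163.8000−95.9400) = 1.4029. V = [p*·114.9829 + (1−p*)·19.7817]/1.01 = 50.4637. B = V − Δ·S = -113.6763.
The time-0 hedge costs 50.4637, which is the no-arbitrage price.

(0,0): Delta=1.4029 Bond=-113.6763
(1,0): Delta=1.0961 Bond=-85.3738
(1,1): Delta=1.7718 Bond=-175.2409
(2,0): Delta=0.0000 Bond=0.0000
(2,1): Delta=2.4138 Bond=-263.2208
(2,2): Delta=1.0000 Bond=0.0000
V0=50.4637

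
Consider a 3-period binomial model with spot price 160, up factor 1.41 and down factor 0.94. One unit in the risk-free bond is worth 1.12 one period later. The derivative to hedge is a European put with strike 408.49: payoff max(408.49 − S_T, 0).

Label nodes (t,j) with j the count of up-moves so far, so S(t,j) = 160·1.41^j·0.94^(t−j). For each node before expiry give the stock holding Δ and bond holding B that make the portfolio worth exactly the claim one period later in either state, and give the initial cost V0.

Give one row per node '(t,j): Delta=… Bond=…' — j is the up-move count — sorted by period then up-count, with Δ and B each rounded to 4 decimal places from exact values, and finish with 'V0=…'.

Risk-neutral probability p* = (R−d)/(u−d) = (1.12−0.94)/(1.41−0.94) = 0.3830.
At expiry t=3: V(3,0)=275.5966, V(3,1)=209.1498, V(3,2)=109.4798, V(3,3)=0.0000
Node (2,0) S=141.3760: V=(p*·209.1498+(1−p*)·275.5966)/1.12=223.3472; Δ=(209.1498−275.5966)/(199.3402−132.8934)=-1.0000; B=V−Δ·S=364.7232
Node (2,1) S=212.0640: V=(p*·109.4798+(1−p*)·209.1498)/1.12=152.6592; Δ=(109.4798−209.1498)/(299.0102−199.3402)=-1.0000; B=V−Δ·S=364.7232
Node (2,2) S=318.0960: V=(p*·0.0000+(1−p*)·109.4798)/1.12=60.3137; Δ=(0.0000−109.4798)/(448.5154−299.0102)=-0.7323; B=V−Δ·S=293.2494
Node (1,0) S=150.4000: V=(p*·152.6592+(1−p*)·223.3472)/1.12=175.2457; Δ=(152.6592−223.3472)/(212.0640−141.3760)=-1.0000; B=V−Δ·S=325.6457
Node (1,1) S=225.6000: V=(p*·60.3137+(1−p*)·152.6592)/1.12=104.7258; Δ=(60.3137−152.6592)/(318.0960−212.0640)=-0.8709; B=V−Δ·S=301.2056
Node (0,0) S=160.0000: V=(p*·104.7258+(1−p*)·175.2457)/1.12=132.3554; Δ=(104.7258−175.2457)/(225.6000−150.4000)=-0.9378; B=V−Δ·S=282.3979
The time-0 hedge costs 132.3554, which is the no-arbitrage price.

(0,0): Delta=-0.9378 Bond=282.3979
(1,0): Delta=-1.0000 Bond=325.6457
(1,1): Delta=-0.8709 Bond=301.2056
(2,0): Delta=-1.0000 Bond=364.7232
(2,1): Delta=-1.0000 Bond=364.7232
(2,2): Delta=-0.7323 Bond=293.2494
V0=132.3554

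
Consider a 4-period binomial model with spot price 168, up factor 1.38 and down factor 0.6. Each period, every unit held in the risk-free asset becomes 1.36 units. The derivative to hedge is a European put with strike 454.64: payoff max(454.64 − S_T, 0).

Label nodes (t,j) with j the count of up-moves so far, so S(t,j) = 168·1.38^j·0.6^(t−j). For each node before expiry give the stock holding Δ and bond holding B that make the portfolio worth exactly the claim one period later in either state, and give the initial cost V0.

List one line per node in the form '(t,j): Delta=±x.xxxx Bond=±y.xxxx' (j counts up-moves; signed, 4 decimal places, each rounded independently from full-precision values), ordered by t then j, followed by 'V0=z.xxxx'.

(0,0): Delta=-0.5660 Bond=100.7288
(1,0): Delta=-1.0000 Bond=180.7386
(1,1): Delta=-0.5610 Bond=135.8399
(2,0): Delta=-1.0000 Bond=245.8045
(2,1): Delta=-1.0000 Bond=245.8045
(2,2): Delta=-0.5560 Bond=183.1353
(3,0): Delta=-1.0000 Bond=334.2941
(3,1): Delta=-1.0000 Bond=334.2941
(3,2): Delta=-1.0000 Bond=334.2941
(3,3): Delta=-0.5509 Bond=246.8211
V0=5.6412

Since d<R<u, set p* = (R−d)/(u−d) = 0.9744; price each node as the discounted p*-expectation of its children.
Payoff layer (t=4): V(4,0)=432.8672, V(4,1)=404.5626, V(4,2)=339.4619, V(4,3)=189.7303, V(4,4)=0.0000
(3,0): S=36.2880. Δ = (V_up−V_dn)/(S_up−S_dn) = (404.5626−432.8672)/(50.0774−21.7728) = -1.0000. V = [p*·404.5626 + (1−p*)·432.8672]/1.36 = 298.0061. B = V − Δ·S = 334.2941.
(3,1): S=83.4624. Δ = (V_up−V_dn)/(S_up−S_dn) = (339.4619−404.5626)/(115.1781−50.0774) = -1.0000. V = [p*·339.4619 + (1−p*)·404.5626]/1.36 = 250.8317. B = V − Δ·S = 334.2941.
(3,2): S=191.9635. Δ = (V_up−V_dn)/(S_up−S_dn) = (189.7303−339.4619)/(264.9097−115.1781) = -1.0000. V = [p*·189.7303 + (1−p*)·339.4619]/1.36 = 142.3306. B = V − Δ·S = 334.2941.
(3,3): S=441.5161. Δ = (V_up−V_dn)/(S_up−S_dn) = (0.0000−189.7303)/(609.2922−264.9097) = -0.5509. V = [p*·0.0000 + (1−p*)·189.7303]/1.36 = 3.5771. B = V − Δ·S = 246.8211.
(2,0): S=60.4800. Δ = (V_up−V_dn)/(S_up−S_dn) = (250.8317−298.0061)/(83.4624−36.2880) = -1.0000. V = [p*·250.8317 + (1−p*)·298.0061]/1.36 = 185.3245. B = V − Δ·S = 245.8045.
(2,1): S=139.1040. Δ = (V_up−V_dn)/(S_up−S_dn) = (142.3306−250.8317)/(191.9635−83.4624) = -1.0000. V = [p*·142.3306 + (1−p*)·250.8317]/1.36 = 106.7005. B = V − Δ·S = 245.8045.
(2,2): S=319.9392. Δ = (V_up−V_dn)/(S_up−S_dn) = (3.5771−142.3306)/(441.5161−191.9635) = -0.5560. V = [p*·3.5771 + (1−p*)·142.3306]/1.36 = 5.2462. B = V − Δ·S = 183.1353.
(1,0): S=100.8000. Δ = (V_up−V_dn)/(S_up−S_dn) = (106.7005−185.3245)/(139.1040−60.4800) = -1.0000. V = [p*·106.7005 + (1−p*)·185.3245]/1.36 = 79.9386. B = V − Δ·S = 180.7386.
(1,1): S=231.8400. Δ = (V_up−V_dn)/(S_up−S_dn) = (5.2462−106.7005)/(319.9392−139.1040) = -0.5610. V = [p*·5.2462 + (1−p*)·106.7005]/1.36 = 5.7703. B = V − Δ·S = 135.8399.
(0,0): S=168.0000. Δ = (V_up−V_dn)/(S_up−S_dn) = (5.7703−79.9386)/(231.8400−100.8000) = -0.5660. V = [p*·5.7703 + (1−p*)·79.9386]/1.36 = 5.6412. B = V − Δ·S = 100.7288.
The time-0 hedge costs 5.6412, which is the no-arbitrage price.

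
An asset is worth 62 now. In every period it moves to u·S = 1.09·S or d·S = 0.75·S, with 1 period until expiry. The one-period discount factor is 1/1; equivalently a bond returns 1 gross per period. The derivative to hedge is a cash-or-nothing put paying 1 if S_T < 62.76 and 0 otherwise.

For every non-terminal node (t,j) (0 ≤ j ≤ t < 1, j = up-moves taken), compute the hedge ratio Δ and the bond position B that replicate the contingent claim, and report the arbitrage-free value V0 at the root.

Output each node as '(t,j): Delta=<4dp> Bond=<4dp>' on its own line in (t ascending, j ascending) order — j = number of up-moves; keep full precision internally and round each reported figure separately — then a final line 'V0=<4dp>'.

(0,0): Delta=-0.0474 Bond=3.2059
V0=0.2647

Risk-neutral probability p* = (R−d)/(u−d) = (1−0.75)/(1.09−0.75) = 0.7353.
Terminal values V(1,·): V(1,0)=1.0000, V(1,1)=0.0000
Node (0,0) S=62.0000: V=(p*·0.0000+(1−p*)·1.0000)/1=0.2647; Δ=(0.0000−1.0000)/(67.5800−46.5000)=-0.0474; B=V−Δ·S=3.2059
Each (Δ,B) replicates both successor values, so the strategy is self-financing and V0 is arbitrage-free.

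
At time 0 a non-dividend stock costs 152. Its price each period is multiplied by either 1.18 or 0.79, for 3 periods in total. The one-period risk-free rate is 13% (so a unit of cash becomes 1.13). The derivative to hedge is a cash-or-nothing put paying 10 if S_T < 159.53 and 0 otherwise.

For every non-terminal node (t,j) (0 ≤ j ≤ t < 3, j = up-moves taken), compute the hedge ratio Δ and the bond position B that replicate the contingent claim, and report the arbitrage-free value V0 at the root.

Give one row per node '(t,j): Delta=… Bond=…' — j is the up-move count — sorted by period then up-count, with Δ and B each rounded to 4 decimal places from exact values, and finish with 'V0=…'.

Risk-neutral probability p* = (R−d)/(u−d) = (1.13−0.79)/(1.18−0.79) = 0.8718.
At expiry t=3: V(3,0)=10.0000, V(3,1)=10.0000, V(3,2)=0.0000, V(3,3)=0.0000
  t=2,j=0: stock 94.8632 → up 111.9386 (V=10.0000), down 74.9419 (V=10.0000). Price 8.8496; hedge Δ=0.0000, bond B=8.8496.
  t=2,j=1: stock 141.6944 → up 167.1994 (V=0.0000), down 111.9386 (V=10.0000). Price 1.1346; hedge Δ=-0.1810, bond B=26.7756.
  t=2,j=2: stock 211.6448 → up 249.7409 (V=0.0000), down 167.1994 (V=0.0000). Price 0.0000; hedge Δ=0.0000, bond B=0.0000.
  t=1,j=0: stock 120.0800 → up 141.6944 (V=1.1346), down 94.8632 (V=8.8496). Price 1.8793; hedge Δ=-0.1647, bond B=21.6614.
  t=1,j=1: stock 179.3600 → up 211.6448 (V=0.0000), down 141.6944 (V=1.1346). Price 0.1287; hedge Δ=-0.0162, bond B=3.0378.
  t=0,j=0: stock 152.0000 → up 179.3600 (V=0.1287), down 120.0800 (V=1.8793). Price 0.3125; hedge Δ=-0.0295, bond B=4.8013.
Each (Δ,B) replicates both successor values, so the strategy is self-financing and V0 is arbitrage-free.

(0,0): Delta=-0.0295 Bond=4.8013
(1,0): Delta=-0.1647 Bond=21.6614
(1,1): Delta=-0.0162 Bond=3.0378
(2,0): Delta=0.0000 Bond=8.8496
(2,1): Delta=-0.1810 Bond=26.7756
(2,2): Delta=0.0000 Bond=0.0000
V0=0.3125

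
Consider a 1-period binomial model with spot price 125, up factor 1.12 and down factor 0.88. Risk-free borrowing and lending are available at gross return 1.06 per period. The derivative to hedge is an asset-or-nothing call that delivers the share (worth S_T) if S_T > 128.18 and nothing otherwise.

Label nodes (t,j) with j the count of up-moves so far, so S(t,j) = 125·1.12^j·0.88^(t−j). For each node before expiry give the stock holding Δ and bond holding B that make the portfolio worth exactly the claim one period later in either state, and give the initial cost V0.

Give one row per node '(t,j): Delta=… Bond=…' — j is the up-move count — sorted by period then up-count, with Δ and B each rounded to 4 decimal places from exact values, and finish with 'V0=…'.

Under the risk-neutral measure, an up-move has probability p* = (R−d)/(u−d) = 0.7500 and values discount at R = 1.06.
Terminal values V(1,·): V(1,0)=0.0000, V(1,1)=140.0000
  t=0,j=0: stock 125.0000 → up 140.0000 (V=140.0000), down 110.0000 (V=0.0000). Price 99.0566; hedge Δ=4.6667, bond B=-484.2767.
The time-0 hedge costs 99.0566, which is the no-arbitrage price.

(0,0): Delta=4.6667 Bond=-484.2767
V0=99.0566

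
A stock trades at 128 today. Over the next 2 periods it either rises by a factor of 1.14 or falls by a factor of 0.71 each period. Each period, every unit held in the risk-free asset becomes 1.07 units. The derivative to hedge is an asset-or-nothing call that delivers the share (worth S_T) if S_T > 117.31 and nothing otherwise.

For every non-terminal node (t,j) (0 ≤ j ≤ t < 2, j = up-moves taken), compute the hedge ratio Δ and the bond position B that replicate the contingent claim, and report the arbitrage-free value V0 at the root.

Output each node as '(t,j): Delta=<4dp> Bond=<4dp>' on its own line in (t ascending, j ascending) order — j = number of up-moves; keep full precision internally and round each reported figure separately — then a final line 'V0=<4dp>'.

(0,0): Delta=2.3648 Bond=-200.8520
(1,0): Delta=0.0000 Bond=0.0000
(1,1): Delta=2.6512 Bond=-256.7000
V0=101.8404

Risk-neutral probability p* = (R−d)/(u−d) = (1.07−0.71)/(1.14−0.71) = 0.8372.
At expiry t=2: V(2,0)=0.0000, V(2,1)=0.0000, V(2,2)=166.3488
Node (1,0) S=90.8800: V=(p*·0.0000+(1−p*)·0.0000)/1.07=0.0000; Δ=(0.0000−0.0000)/(103.6032−64.5248)=0.0000; B=V−Δ·S=0.0000
Node (1,1) S=145.9200: V=(p*·166.3488+(1−p*)·0.0000)/1.07=130.1577; Δ=(166.3488−0.0000)/(166.3488−103.6032)=2.6512; B=V−Δ·S=-256.7000
Node (0,0) S=128.0000: V=(p*·130.1577+(1−p*)·0.0000)/1.07=101.8404; Δ=(130.1577−0.0000)/(145.9200−90.8800)=2.3648; B=V−Δ·S=-200.8520
Check: Δ(0,0)·S0 + B(0,0) = 101.8404 = V0.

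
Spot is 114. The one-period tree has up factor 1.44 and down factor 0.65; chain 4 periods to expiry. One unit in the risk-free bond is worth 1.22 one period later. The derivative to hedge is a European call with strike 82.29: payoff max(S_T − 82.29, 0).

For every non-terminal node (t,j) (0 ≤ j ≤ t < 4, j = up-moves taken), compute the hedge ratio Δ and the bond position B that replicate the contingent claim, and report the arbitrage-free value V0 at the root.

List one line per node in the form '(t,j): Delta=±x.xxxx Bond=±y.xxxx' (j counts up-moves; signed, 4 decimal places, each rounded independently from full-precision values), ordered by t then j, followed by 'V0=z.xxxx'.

(0,0): Delta=0.9585 Bond=-31.2043
(1,0): Delta=0.8064 Bond=-26.7939
(1,1): Delta=0.9851 Bond=-42.4211
(2,0): Delta=0.2733 Bond=-7.0138
(2,1): Delta=0.8992 Bond=-42.5981
(2,2): Delta=1.0000 Bond=-55.2876
(3,0): Delta=0.0000 Bond=0.0000
(3,1): Delta=0.3209 Bond=-11.8595
(3,2): Delta=1.0000 Bond=-67.4508
(3,3): Delta=1.0000 Bond=-67.4508
V0=78.0694

Risk-neutral probability p* = (R−d)/(u−d) = (1.22−0.65)/(1.44−0.65) = 0.7215.
Terminal values V(4,·): V(4,0)=0.0000, V(4,1)=0.0000, V(4,2)=17.5849, V(4,3)=138.9714, V(4,4)=407.8891
  t=3,j=0: stock 31.3072 → up 45.0824 (V=0.0000), down 20.3497 (V=0.0000). Price 0.0000; hedge Δ=0.0000, bond B=0.0000.
  t=3,j=1: stock 69.3576 → up 99.8749 (V=17.5849), down 45.0824 (V=0.0000). Price 10.3999; hedge Δ=0.3209, bond B=-11.8595.
  t=3,j=2: stock 153.6538 → up 221.2614 (V=138.9714), down 99.8749 (V=17.5849). Price 86.2029; hedge Δ=1.0000, bond B=-67.4508.
  t=3,j=3: stock 340.4022 → up 490.1791 (V=407.8891), down 221.2614 (V=138.9714). Price 272.9514; hedge Δ=1.0000, bond B=-67.4508.
  t=2,j=0: stock 48.1650 → up 69.3576 (V=10.3999), down 31.3073 (V=0.0000). Price 6.1506; hedge Δ=0.2733, bond B=-7.0138.
  t=2,j=1: stock 106.7040 → up 153.6538 (V=86.2029), down 69.3576 (V=10.3999). Price 53.3551; hedge Δ=0.8992, bond B=-42.5981.
  t=2,j=2: stock 236.3904 → up 340.4022 (V=272.9514), down 153.6538 (V=86.2029). Price 181.1028; hedge Δ=1.0000, bond B=-55.2876.
  t=1,j=0: stock 74.1000 → up 106.7040 (V=53.3551), down 48.1650 (V=6.1506). Price 32.9586; hedge Δ=0.8064, bond B=-26.7939.
  t=1,j=1: stock 164.1600 → up 236.3904 (V=181.1028), down 106.7040 (V=53.3551). Price 119.2849; hedge Δ=0.9851, bond B=-42.4211.
  t=0,j=0: stock 114.0000 → up 164.1600 (V=119.2849), down 74.1000 (V=32.9586). Price 78.0694; hedge Δ=0.9585, bond B=-31.2043.
Each (Δ,B) replicates both successor values, so the strategy is self-financing and V0 is arbitrage-free.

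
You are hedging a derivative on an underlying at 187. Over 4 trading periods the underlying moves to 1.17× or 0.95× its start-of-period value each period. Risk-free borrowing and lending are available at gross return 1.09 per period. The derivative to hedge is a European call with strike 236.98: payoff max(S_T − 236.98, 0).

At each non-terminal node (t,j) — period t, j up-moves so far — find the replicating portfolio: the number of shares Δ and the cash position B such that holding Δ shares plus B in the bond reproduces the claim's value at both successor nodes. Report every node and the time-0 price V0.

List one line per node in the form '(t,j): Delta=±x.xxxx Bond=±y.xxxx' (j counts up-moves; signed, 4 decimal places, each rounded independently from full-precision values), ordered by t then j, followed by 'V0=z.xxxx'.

Risk-neutral probability p* = (R−d)/(u−d) = (1.09−0.95)/(1.17−0.95) = 0.6364.
Terminal values V(4,·): V(4,0)=0.0000, V(4,1)=0.0000, V(4,2)=0.0000, V(4,3)=47.5465, V(4,4)=113.4369
Node (3,0) S=160.3291: V=(p*·0.0000+(1−p*)·0.0000)/1.09=0.0000; Δ=(0.0000−0.0000)/(187.5851−152.3127)=0.0000; B=V−Δ·S=0.0000
Node (3,1) S=197.4580: V=(p*·0.0000+(1−p*)·0.0000)/1.09=0.0000; Δ=(0.0000−0.0000)/(231.0258−187.5851)=0.0000; B=V−Δ·S=0.0000
Node (3,2) S=243.1851: V=(p*·47.5465+(1−p*)·0.0000)/1.09=27.7586; Δ=(47.5465−0.0000)/(284.5265−231.0258)=0.8887; B=V−Δ·S=-188.3621
Node (3,3) S=299.5016: V=(p*·113.4369+(1−p*)·47.5465)/1.09=82.0888; Δ=(113.4369−47.5465)/(350.4169−284.5265)=1.0000; B=V−Δ·S=-217.4128
Node (2,0) S=168.7675: V=(p*·0.0000+(1−p*)·0.0000)/1.09=0.0000; Δ=(0.0000−0.0000)/(197.4580−160.3291)=0.0000; B=V−Δ·S=0.0000
Node (2,1) S=207.8505: V=(p*·27.7586+(1−p*)·0.0000)/1.09=16.2060; Δ=(27.7586−0.0000)/(243.1851−197.4580)=0.6070; B=V−Δ·S=-109.9695
Node (2,2) S=255.9843: V=(p*·82.0888+(1−p*)·27.7586)/1.09=57.1857; Δ=(82.0888−27.7586)/(299.5016−243.1851)=0.9647; B=V−Δ·S=-189.7697
Node (1,0) S=177.6500: V=(p*·16.2060+(1−p*)·0.0000)/1.09=9.4614; Δ=(16.2060−0.0000)/(207.8505−168.7675)=0.4147; B=V−Δ·S=-64.2024
Node (1,1) S=218.7900: V=(p*·57.1857+(1−p*)·16.2060)/1.09=38.7926; Δ=(57.1857−16.2060)/(255.9843−207.8505)=0.8514; B=V−Δ·S=-147.4784
Node (0,0) S=187.0000: V=(p*·38.7926+(1−p*)·9.4614)/1.09=25.8043; Δ=(38.7926−9.4614)/(218.7900−177.6500)=0.7130; B=V−Δ·S=-107.5194
The time-0 hedge costs 25.8043, which is the no-arbitrage price.

(0,0): Delta=0.7130 Bond=-107.5194
(1,0): Delta=0.4147 Bond=-64.2024
(1,1): Delta=0.8514 Bond=-147.4784
(2,0): Delta=0.0000 Bond=0.0000
(2,1): Delta=0.6070 Bond=-109.9695
(2,2): Delta=0.9647 Bond=-189.7697
(3,0): Delta=0.0000 Bond=0.0000
(3,1): Delta=0.0000 Bond=0.0000
(3,2): Delta=0.8887 Bond=-188.3621
(3,3): Delta=1.0000 Bond=-217.4128
V0=25.8043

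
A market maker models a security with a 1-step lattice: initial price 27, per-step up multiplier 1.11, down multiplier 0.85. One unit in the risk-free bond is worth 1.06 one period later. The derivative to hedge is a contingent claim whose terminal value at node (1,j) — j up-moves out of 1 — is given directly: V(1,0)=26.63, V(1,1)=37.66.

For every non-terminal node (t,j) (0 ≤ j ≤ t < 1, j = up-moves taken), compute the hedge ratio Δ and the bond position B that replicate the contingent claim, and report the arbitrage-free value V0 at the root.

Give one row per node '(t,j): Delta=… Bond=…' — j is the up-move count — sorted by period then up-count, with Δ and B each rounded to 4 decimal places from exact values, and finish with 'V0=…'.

Under the risk-neutral measure, an up-move has probability p* = (R−d)/(u−d) = 0.8077 and values discount at R = 1.06.
Terminal values V(1,·): V(1,0)=26.6300, V(1,1)=37.6600
Node (0,0) S=27.0000: V=(p*·37.6600+(1−p*)·26.6300)/1.06=33.5272; Δ=(37.6600−26.6300)/(29.9700−22.9500)=1.5712; B=V−Δ·S=-8.8959
The time-0 hedge costs 33.5272, which is the no-arbitrage price.

(0,0): Delta=1.5712 Bond=-8.8959
V0=33.5272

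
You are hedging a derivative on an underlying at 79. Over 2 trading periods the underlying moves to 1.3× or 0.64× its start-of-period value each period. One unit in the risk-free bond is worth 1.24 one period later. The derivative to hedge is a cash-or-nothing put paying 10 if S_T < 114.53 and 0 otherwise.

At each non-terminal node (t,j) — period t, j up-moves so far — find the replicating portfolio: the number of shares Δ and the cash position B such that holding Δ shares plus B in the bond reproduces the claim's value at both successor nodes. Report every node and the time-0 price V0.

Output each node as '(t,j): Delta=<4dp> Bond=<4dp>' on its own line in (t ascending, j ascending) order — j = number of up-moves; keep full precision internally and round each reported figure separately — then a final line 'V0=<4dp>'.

(0,0): Delta=-0.1406 Bond=12.2369
(1,0): Delta=0.0000 Bond=8.0645
(1,1): Delta=-0.1475 Bond=15.8847
V0=1.1287

Since d<R<u, set p* = (R−d)/(u−d) = 0.9091; price each node as the discounted p*-expectation of its children.
Terminal values V(2,·): V(2,0)=10.0000, V(2,1)=10.0000, V(2,2)=0.0000
Node (1,0) S=50.5600: V=(p*·10.0000+(1−p*)·10.0000)/1.24=8.0645; Δ=(10.0000−10.0000)/(65.7280−32.3584)=0.0000; B=V−Δ·S=8.0645
Node (1,1) S=102.7000: V=(p*·0.0000+(1−p*)·10.0000)/1.24=0.7331; Δ=(0.0000−10.0000)/(133.5100−65.7280)=-0.1475; B=V−Δ·S=15.8847
Node (0,0) S=79.0000: V=(p*·0.7331+(1−p*)·8.0645)/1.24=1.1287; Δ=(0.7331−8.0645)/(102.7000−50.5600)=-0.1406; B=V−Δ·S=12.2369
Each (Δ,B) replicates both successor values, so the strategy is self-financing and V0 is arbitrage-free.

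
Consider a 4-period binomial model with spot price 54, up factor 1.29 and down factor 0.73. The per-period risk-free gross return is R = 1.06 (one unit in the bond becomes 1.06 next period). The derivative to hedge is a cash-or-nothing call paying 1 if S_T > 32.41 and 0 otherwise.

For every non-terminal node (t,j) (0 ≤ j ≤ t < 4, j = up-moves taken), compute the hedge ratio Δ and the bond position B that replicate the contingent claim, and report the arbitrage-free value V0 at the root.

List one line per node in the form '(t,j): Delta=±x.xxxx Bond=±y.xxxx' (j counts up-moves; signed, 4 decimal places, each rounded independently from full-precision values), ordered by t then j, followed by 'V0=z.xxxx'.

(0,0): Delta=0.0083 Bond=0.1931
(1,0): Delta=0.0195 Bond=-0.2382
(1,1): Delta=0.0038 Bond=0.5134
(2,0): Delta=0.0345 Bond=-0.6837
(2,1): Delta=0.0136 Bond=0.0480
(2,2): Delta=0.0000 Bond=0.8900
(3,0): Delta=0.0000 Bond=0.0000
(3,1): Delta=0.0481 Bond=-1.2298
(3,2): Delta=0.0000 Bond=0.9434
(3,3): Delta=0.0000 Bond=0.9434
V0=0.6402

Risk-neutral probability p* = (R−d)/(u−d) = (1.06−0.73)/(1.29−0.73) = 0.5893.
Payoff layer (t=4): V(4,0)=0.0000, V(4,1)=0.0000, V(4,2)=1.0000, V(4,3)=1.0000, V(4,4)=1.0000
(3,0): S=21.0069. Δ = (V_up−V_dn)/(S_up−S_dn) = (0.0000−0.0000)/(27.0989−15.3351) = 0.0000. V = [p*·0.0000 + (1−p*)·0.0000]/1.06 = 0.0000. B = V − Δ·S = 0.0000.
(3,1): S=37.1218. Δ = (V_up−V_dn)/(S_up−S_dn) = (1.0000−0.0000)/(47.8871−27.0989) = 0.0481. V = [p*·1.0000 + (1−p*)·0.0000]/1.06 = 0.5559. B = V − Δ·S = -1.2298.
(3,2): S=65.5988. Δ = (V_up−V_dn)/(S_up−S_dn) = (1.0000−1.0000)/(84.6225−47.8871) = 0.0000. V = [p*·1.0000 + (1−p*)·1.0000]/1.06 = 0.9434. B = V − Δ·S = 0.9434.
(3,3): S=115.9212. Δ = (V_up−V_dn)/(S_up−S_dn) = (1.0000−1.0000)/(149.5384−84.6225) = 0.0000. V = [p*·1.0000 + (1−p*)·1.0000]/1.06 = 0.9434. B = V − Δ·S = 0.9434.
(2,0): S=28.7766. Δ = (V_up−V_dn)/(S_up−S_dn) = (0.5559−0.0000)/(37.1218−21.0069) = 0.0345. V = [p*·0.5559 + (1−p*)·0.0000]/1.06 = 0.3091. B = V − Δ·S = -0.6837.
(2,1): S=50.8518. Δ = (V_up−V_dn)/(S_up−S_dn) = (0.9434−0.5559)/(65.5988−37.1218) = 0.0136. V = [p*·0.9434 + (1−p*)·0.5559]/1.06 = 0.7399. B = V − Δ·S = 0.0480.
(2,2): S=89.8614. Δ = (V_up−V_dn)/(S_up−S_dn) = (0.9434−0.9434)/(115.9212−65.5988) = 0.0000. V = [p*·0.9434 + (1−p*)·0.9434]/1.06 = 0.8900. B = V − Δ·S = 0.8900.
(1,0): S=39.4200. Δ = (V_up−V_dn)/(S_up−S_dn) = (0.7399−0.3091)/(50.8518−28.7766) = 0.0195. V = [p*·0.7399 + (1−p*)·0.3091]/1.06 = 0.5311. B = V − Δ·S = -0.2382.
(1,1): S=69.6600. Δ = (V_up−V_dn)/(S_up−S_dn) = (0.8900−0.7399)/(89.8614−50.8518) = 0.0038. V = [p*·0.8900 + (1−p*)·0.7399]/1.06 = 0.7814. B = V − Δ·S = 0.5134.
(0,0): S=54.0000. Δ = (V_up−V_dn)/(S_up−S_dn) = (0.7814−0.5311)/(69.6600−39.4200) = 0.0083. V = [p*·0.7814 + (1−p*)·0.5311]/1.06 = 0.6402. B = V − Δ·S = 0.1931.
Root portfolio cost Δ·54+B reproduces V0=0.6402.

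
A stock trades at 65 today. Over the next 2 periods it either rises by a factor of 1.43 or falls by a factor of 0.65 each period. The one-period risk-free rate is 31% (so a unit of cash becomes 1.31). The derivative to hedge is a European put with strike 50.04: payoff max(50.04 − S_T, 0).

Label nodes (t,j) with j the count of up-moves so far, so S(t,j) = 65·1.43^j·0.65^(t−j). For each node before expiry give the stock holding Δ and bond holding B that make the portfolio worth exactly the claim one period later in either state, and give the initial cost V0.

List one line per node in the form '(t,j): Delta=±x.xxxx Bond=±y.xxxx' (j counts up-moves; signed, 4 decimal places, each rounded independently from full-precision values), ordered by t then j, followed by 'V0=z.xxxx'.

No-arbitrage ⇒ martingale measure with p* = (R−d)/(u−d) = 0.8462.
Terminal values V(2,·): V(2,0)=22.5775, V(2,1)=0.0000, V(2,2)=0.0000
Node (1,0) S=42.2500: V=(p*·0.0000+(1−p*)·22.5775)/1.31=2.6515; Δ=(0.0000−22.5775)/(60.4175−27.4625)=-0.6851; B=V−Δ·S=31.5970
Node (1,1) S=92.9500: V=(p*·0.0000+(1−p*)·0.0000)/1.31=0.0000; Δ=(0.0000−0.0000)/(132.9185−60.4175)=0.0000; B=V−Δ·S=0.0000
Node (0,0) S=65.0000: V=(p*·0.0000+(1−p*)·2.6515)/1.31=0.3114; Δ=(0.0000−2.6515)/(92.9500−42.2500)=-0.0523; B=V−Δ·S=3.7107
Root portfolio cost Δ·65+B reproduces V0=0.3114.

(0,0): Delta=-0.0523 Bond=3.7107
(1,0): Delta=-0.6851 Bond=31.5970
(1,1): Delta=0.0000 Bond=0.0000
V0=0.3114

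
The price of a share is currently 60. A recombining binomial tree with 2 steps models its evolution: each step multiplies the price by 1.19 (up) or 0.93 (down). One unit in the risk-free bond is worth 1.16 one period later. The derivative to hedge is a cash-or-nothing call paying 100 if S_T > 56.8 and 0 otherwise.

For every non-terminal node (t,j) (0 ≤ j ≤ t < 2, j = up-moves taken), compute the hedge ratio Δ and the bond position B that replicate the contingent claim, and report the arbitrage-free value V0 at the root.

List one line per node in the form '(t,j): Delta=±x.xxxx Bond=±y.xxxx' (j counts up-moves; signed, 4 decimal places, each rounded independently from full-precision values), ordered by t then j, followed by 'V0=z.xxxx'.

Risk-neutral probability p* = (R−d)/(u−d) = (1.16−0.93)/(1.19−0.93) = 0.8846.
At expiry t=2: V(2,0)=0.0000, V(2,1)=100.0000, V(2,2)=100.0000
  t=1,j=0: stock 55.8000 → up 66.4020 (V=100.0000), down 51.8940 (V=0.0000). Price 76.2599; hedge Δ=6.8927, bond B=-308.3554.
  t=1,j=1: stock 71.4000 → up 84.9660 (V=100.0000), down 66.4020 (V=100.0000). Price 86.2069; hedge Δ=0.0000, bond B=86.2069.
  t=0,j=0: stock 60.0000 → up 71.4000 (V=86.2069), down 55.8000 (V=76.2599). Price 73.3269; hedge Δ=0.6376, bond B=35.0694.
Self-financing check: at every node Δ·S+B equals the discounted successor values.

(0,0): Delta=0.6376 Bond=35.0694
(1,0): Delta=6.8927 Bond=-308.3554
(1,1): Delta=0.0000 Bond=86.2069
V0=73.3269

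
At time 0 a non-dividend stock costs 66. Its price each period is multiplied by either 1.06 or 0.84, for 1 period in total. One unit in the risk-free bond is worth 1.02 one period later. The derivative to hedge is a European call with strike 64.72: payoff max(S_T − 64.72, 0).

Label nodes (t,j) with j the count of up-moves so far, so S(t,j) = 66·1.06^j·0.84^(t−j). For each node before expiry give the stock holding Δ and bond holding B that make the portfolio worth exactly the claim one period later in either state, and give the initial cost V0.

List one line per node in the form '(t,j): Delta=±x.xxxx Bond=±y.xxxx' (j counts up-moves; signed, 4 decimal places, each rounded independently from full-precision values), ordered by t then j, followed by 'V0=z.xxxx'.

(0,0): Delta=0.3609 Bond=-19.6150
V0=4.2032

Risk-neutral probability p* = (R−d)/(u−d) = (1.02−0.84)/(1.06−0.84) = 0.8182.
Terminal values V(1,·): V(1,0)=0.0000, V(1,1)=5.2400
(0,0): S=66.0000. Δ = (V_up−V_dn)/(S_up−S_dn) = (5.2400−0.0000)/(69.9600−55.4400) = 0.3609. V = [p*·5.2400 + (1−p*)·0.0000]/1.02 = 4.2032. B = V − Δ·S = -19.6150.
The time-0 hedge costs 4.2032, which is the no-arbitrage price.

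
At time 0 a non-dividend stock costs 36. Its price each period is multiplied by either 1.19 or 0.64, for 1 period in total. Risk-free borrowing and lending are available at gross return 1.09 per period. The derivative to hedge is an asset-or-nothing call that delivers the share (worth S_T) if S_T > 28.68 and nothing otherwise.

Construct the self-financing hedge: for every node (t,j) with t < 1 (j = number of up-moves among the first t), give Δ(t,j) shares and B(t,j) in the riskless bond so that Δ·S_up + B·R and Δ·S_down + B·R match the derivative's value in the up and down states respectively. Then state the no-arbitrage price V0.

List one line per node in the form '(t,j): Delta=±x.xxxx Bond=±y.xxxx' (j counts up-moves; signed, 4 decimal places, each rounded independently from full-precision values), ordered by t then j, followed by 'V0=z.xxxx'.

(0,0): Delta=2.1636 Bond=-45.7341
V0=32.1568

Since d<R<u, set p* = (R−d)/(u−d) = 0.8182; price each node as the discounted p*-expectation of its children.
Payoff layer (t=1): V(1,0)=0.0000, V(1,1)=42.8400
Node (0,0) S=36.0000: V=(p*·42.8400+(1−p*)·0.0000)/1.09=32.1568; Δ=(42.8400−0.0000)/(42.8400−23.0400)=2.1636; B=V−Δ·S=-45.7341
Each (Δ,B) replicates both successor values, so the strategy is self-financing and V0 is arbitrage-free.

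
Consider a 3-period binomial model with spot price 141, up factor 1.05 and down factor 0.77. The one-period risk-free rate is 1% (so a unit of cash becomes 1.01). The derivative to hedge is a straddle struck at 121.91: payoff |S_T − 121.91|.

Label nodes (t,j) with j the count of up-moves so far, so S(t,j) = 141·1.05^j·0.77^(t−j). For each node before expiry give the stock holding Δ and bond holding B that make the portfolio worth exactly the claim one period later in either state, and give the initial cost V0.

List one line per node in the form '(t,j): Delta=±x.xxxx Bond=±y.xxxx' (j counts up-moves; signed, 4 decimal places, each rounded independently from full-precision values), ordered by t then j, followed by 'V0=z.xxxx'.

(0,0): Delta=0.5074 Bond=-43.7123
(1,0): Delta=-1.0000 Bond=119.5079
(1,1): Delta=0.6916 Bond=-71.4256
(2,0): Delta=-1.0000 Bond=120.7030
(2,1): Delta=-1.0000 Bond=120.7030
(2,2): Delta=0.8984 Bond=-104.2804
V0=27.8297

No-arbitrage ⇒ martingale measure with p* = (R−d)/(u−d) = 0.8571.
Payoff layer (t=3): V(3,0)=57.5388, V(3,1)=34.1312, V(3,2)=2.2116, V(3,3)=41.3151
  t=2,j=0: stock 83.5989 → up 87.7788 (V=34.1312), down 64.3712 (V=57.5388). Price 37.1041; hedge Δ=-1.0000, bond B=120.7030.
  t=2,j=1: stock 113.9985 → up 119.6984 (V=2.2116), down 87.7788 (V=34.1312). Price 6.7045; hedge Δ=-1.0000, bond B=120.7030.
  t=2,j=2: stock 155.4525 → up 163.2251 (V=41.3151), down 119.6984 (V=2.2116). Price 35.3752; hedge Δ=0.8984, bond B=-104.2804.
  t=1,j=0: stock 108.5700 → up 113.9985 (V=6.7045), down 83.5989 (V=37.1041). Price 10.9379; hedge Δ=-1.0000, bond B=119.5079.
  t=1,j=1: stock 148.0500 → up 155.4525 (V=35.3752), down 113.9985 (V=6.7045). Price 30.9696; hedge Δ=0.6916, bond B=-71.4256.
  t=0,j=0: stock 141.0000 → up 148.0500 (V=30.9696), down 108.5700 (V=10.9379). Price 27.8297; hedge Δ=0.5074, bond B=-43.7123.
Each (Δ,B) replicates both successor values, so the strategy is self-financing and V0 is arbitrage-free.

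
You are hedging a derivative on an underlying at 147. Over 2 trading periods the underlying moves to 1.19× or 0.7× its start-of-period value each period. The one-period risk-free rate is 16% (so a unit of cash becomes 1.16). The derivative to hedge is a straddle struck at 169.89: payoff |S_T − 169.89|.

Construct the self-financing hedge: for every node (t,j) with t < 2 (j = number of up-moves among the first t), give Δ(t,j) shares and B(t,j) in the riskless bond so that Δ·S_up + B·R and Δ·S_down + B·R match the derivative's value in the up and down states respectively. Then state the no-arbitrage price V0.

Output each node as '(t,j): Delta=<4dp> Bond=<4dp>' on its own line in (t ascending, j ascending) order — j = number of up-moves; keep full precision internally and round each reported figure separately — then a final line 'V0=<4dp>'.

(0,0): Delta=-0.1399 Bond=49.9581
(1,0): Delta=-1.0000 Bond=146.4569
(1,1): Delta=-0.1069 Bond=52.1793
V0=29.3945

Since d<R<u, set p* = (R−d)/(u−d) = 0.9388; price each node as the discounted p*-expectation of its children.
Terminal payoffs: V(2,0)=97.8600, V(2,1)=47.4390, V(2,2)=38.2767
(1,0): S=102.9000. Δ = (V_up−V_dn)/(S_up−S_dn) = (47.4390−97.8600)/(122.4510−72.0300) = -1.0000. V = [p*·47.4390 + (1−p*)·97.8600]/1.16 = 43.5569. B = V − Δ·S = 146.4569.
(1,1): S=174.9300. Δ = (V_up−V_dn)/(S_up−S_dn) = (38.2767−47.4390)/(208.1667−122.4510) = -0.1069. V = [p*·38.2767 + (1−p*)·47.4390]/1.16 = 33.4807. B = V − Δ·S = 52.1793.
(0,0): S=147.0000. Δ = (V_up−V_dn)/(S_up−S_dn) = (33.4807−43.5569)/(174.9300−102.9000) = -0.1399. V = [p*·33.4807 + (1−p*)·43.5569]/1.16 = 29.3945. B = V − Δ·S = 49.9581.
The time-0 hedge costs 29.3945, which is the no-arbitrage price.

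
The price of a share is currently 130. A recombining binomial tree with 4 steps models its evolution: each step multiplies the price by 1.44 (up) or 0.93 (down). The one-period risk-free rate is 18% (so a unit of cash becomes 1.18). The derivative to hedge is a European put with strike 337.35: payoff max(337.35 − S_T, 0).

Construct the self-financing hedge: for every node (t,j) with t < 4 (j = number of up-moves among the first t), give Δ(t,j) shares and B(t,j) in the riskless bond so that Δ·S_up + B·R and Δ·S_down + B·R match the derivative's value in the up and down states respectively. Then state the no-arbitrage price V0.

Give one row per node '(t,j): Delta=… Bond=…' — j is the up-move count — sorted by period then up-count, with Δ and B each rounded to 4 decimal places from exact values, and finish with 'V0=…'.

No-arbitrage ⇒ martingale measure with p* = (R−d)/(u−d) = 0.4902.
Terminal payoffs: V(4,0)=240.1032, V(4,1)=186.7744, V(4,2)=104.2006, V(4,3)=0.0000, V(4,4)=0.0000
(3,0): S=104.5664. Δ = (V_up−V_dn)/(S_up−S_dn) = (186.7744−240.1032)/(150.5756−97.2468) = -1.0000. V = [p*·186.7744 + (1−p*)·240.1032]/1.18 = 181.3234. B = V − Δ·S = 285.8898.
(3,1): S=161.9093. Δ = (V_up−V_dn)/(S_up−S_dn) = (104.2006−186.7744)/(233.1494−150.5756) = -1.0000. V = [p*·104.2006 + (1−p*)·186.7744]/1.18 = 123.9806. B = V − Δ·S = 285.8898.
(3,2): S=250.6982. Δ = (V_up−V_dn)/(S_up−S_dn) = (0.0000−104.2006)/(361.0055−233.1494) = -0.8150. V = [p*·0.0000 + (1−p*)·104.2006]/1.18 = 45.0186. B = V − Δ·S = 249.3335.
(3,3): S=388.1779. Δ = (V_up−V_dn)/(S_up−S_dn) = (0.0000−0.0000)/(558.9762−361.0055) = 0.0000. V = [p*·0.0000 + (1−p*)·0.0000]/1.18 = 0.0000. B = V − Δ·S = 0.0000.
(2,0): S=112.4370. Δ = (V_up−V_dn)/(S_up−S_dn) = (123.9806−181.3234)/(161.9093−104.5664) = -1.0000. V = [p*·123.9806 + (1−p*)·181.3234]/1.18 = 129.8425. B = V − Δ·S = 242.2795.
(2,1): S=174.0960. Δ = (V_up−V_dn)/(S_up−S_dn) = (45.0186−123.9806)/(250.6982−161.9093) = -0.8893. V = [p*·45.0186 + (1−p*)·123.9806]/1.18 = 72.2658. B = V − Δ·S = 227.0933.
(2,2): S=269.5680. Δ = (V_up−V_dn)/(S_up−S_dn) = (0.0000−45.0186)/(388.1779−250.6982) = -0.3275. V = [p*·0.0000 + (1−p*)·45.0186]/1.18 = 19.4497. B = V − Δ·S = 107.7214.
(1,0): S=120.9000. Δ = (V_up−V_dn)/(S_up−S_dn) = (72.2658−129.8425)/(174.0960−112.4370) = -0.9338. V = [p*·72.2658 + (1−p*)·129.8425]/1.18 = 86.1175. B = V − Δ·S = 199.0130.
(1,1): S=187.2000. Δ = (V_up−V_dn)/(S_up−S_dn) = (19.4497−72.2658)/(269.5680−174.0960) = -0.5532. V = [p*·19.4497 + (1−p*)·72.2658]/1.18 = 39.3013. B = V − Δ·S = 142.8624.
(0,0): S=130.0000. Δ = (V_up−V_dn)/(S_up−S_dn) = (39.3013−86.1175)/(187.2000−120.9000) = -0.7061. V = [p*·39.3013 + (1−p*)·86.1175]/1.18 = 53.5325. B = V − Δ·S = 145.3290.
Each (Δ,B) replicates both successor values, so the strategy is self-financing and V0 is arbitrage-free.

(0,0): Delta=-0.7061 Bond=145.3290
(1,0): Delta=-0.9338 Bond=199.0130
(1,1): Delta=-0.5532 Bond=142.8624
(2,0): Delta=-1.0000 Bond=242.2795
(2,1): Delta=-0.8893 Bond=227.0933
(2,2): Delta=-0.3275 Bond=107.7214
(3,0): Delta=-1.0000 Bond=285.8898
(3,1): Delta=-1.0000 Bond=285.8898
(3,2): Delta=-0.8150 Bond=249.3335
(3,3): Delta=0.0000 Bond=0.0000
V0=53.5325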